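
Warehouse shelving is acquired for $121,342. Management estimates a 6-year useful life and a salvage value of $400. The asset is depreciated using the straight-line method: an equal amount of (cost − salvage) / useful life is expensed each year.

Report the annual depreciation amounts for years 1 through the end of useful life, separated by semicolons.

$20,157; $20,157; $20,157; $20,157; $20,157; $20,157

Depreciable base = $121,342 − $400 = $120,942.
Annual expense = $120,942 / 6 = $20,157.
End of year 1: book value $101,185.
End of year 2: book value $81,028.
End of year 3: book value $60,871.
End of year 4: book value $40,714.
End of year 5: book value $20,557.
End of year 6: book value $400.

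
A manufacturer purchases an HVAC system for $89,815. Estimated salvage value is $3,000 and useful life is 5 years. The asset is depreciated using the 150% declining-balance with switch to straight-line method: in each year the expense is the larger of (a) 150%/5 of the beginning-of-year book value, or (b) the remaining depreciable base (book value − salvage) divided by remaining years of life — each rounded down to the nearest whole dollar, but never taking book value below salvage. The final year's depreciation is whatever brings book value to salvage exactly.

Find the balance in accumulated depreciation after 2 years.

$45,805

Depreciable base = $89,815 − $3,000 = $86,815.
Year 1: DB = ⌊$89,815 × 150%/5⌋ = $26,944; SL = ⌊$86,815/5⌋ = $17,363 → take DB $26,944. Book value $62,871.
Year 2: DB = ⌊$62,871 × 150%/5⌋ = $18,861; SL = ⌊$59,871/4⌋ = $14,967 → take DB $18,861. Book value $44,010.
Accumulated through year 2 = $89,815 − $44,010 = $45,805.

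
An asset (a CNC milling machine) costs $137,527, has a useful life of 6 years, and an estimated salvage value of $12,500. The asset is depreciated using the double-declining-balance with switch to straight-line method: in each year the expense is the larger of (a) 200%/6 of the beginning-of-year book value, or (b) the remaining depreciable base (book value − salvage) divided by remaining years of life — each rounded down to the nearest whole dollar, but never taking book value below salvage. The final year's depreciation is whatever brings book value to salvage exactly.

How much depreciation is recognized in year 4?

Depreciable base = $137,527 − $12,500 = $125,027.
Year 1: DB = ⌊$137,527 × 200%/6⌋ = $45,842; SL = ⌊$125,027/6⌋ = $20,837 → take DB $45,842. Book value $91,685.
Year 2: DB = ⌊$91,685 × 200%/6⌋ = $30,561; SL = ⌊$79,185/5⌋ = $15,837 → take DB $30,561. Book value $61,124.
Year 3: DB = ⌊$61,124 × 200%/6⌋ = $20,374; SL = ⌊$48,624/4⌋ = $12,156 → take DB $20,374. Book value $40,750.
Year 4: DB = ⌊$40,750 × 200%/6⌋ = $13,583; SL = ⌊$28,250/3⌋ = $9,416 → take DB $13,583. Book value $27,167.

$13,583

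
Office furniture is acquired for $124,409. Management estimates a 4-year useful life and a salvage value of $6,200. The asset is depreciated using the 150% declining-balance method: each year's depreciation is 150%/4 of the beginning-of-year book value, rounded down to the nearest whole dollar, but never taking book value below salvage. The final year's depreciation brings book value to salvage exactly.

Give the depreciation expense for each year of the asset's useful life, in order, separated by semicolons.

Depreciable base = $124,409 − $6,200 = $118,209.
Year 1: ⌊$124,409 × 150%/4⌋ = $46,653. Book value $77,756.
Year 2: ⌊$77,756 × 150%/4⌋ = $29,158. Book value $48,598.
Year 3: ⌊$48,598 × 150%/4⌋ = $18,224. Book value $30,374.
Year 4 (final): $30,374 − $6,200 = $24,174. Book value $6,200.

$46,653; $29,158; $18,224; $24,174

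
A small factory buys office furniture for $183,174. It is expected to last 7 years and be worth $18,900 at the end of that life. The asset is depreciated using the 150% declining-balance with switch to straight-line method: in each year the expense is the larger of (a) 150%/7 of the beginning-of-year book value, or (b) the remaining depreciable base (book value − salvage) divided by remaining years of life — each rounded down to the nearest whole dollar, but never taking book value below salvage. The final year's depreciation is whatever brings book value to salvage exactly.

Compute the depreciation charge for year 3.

$24,232

Depreciable base = $183,174 − $18,900 = $164,274.
Year 1: DB = ⌊$183,174 × 150%/7⌋ = $39,251; SL = ⌊$164,274/7⌋ = $23,467 → take DB $39,251. Book value $143,923.
Year 2: DB = ⌊$143,923 × 150%/7⌋ = $30,840; SL = ⌊$125,023/6⌋ = $20,837 → take DB $30,840. Book value $113,083.
Year 3: DB = ⌊$113,083 × 150%/7⌋ = $24,232; SL = ⌊$94,183/5⌋ = $18,836 → take DB $24,232. Book value $88,851.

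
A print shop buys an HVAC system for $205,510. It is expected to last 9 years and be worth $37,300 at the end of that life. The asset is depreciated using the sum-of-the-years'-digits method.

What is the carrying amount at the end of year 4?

Depreciable base = $205,510 − $37,300 = $168,210.
Sum of the years' digits = 9+8+7+6+5+4+3+2+1 = 45.
Year 1: $168,210 × 9/45 = $33,642. Book value $171,868.
Year 2: $168,210 × 8/45 = $29,904. Book value $141,964.
Year 3: $168,210 × 7/45 = $26,166. Book value $115,798.
Year 4: $168,210 × 6/45 = $22,428. Book value $93,370.

$93,370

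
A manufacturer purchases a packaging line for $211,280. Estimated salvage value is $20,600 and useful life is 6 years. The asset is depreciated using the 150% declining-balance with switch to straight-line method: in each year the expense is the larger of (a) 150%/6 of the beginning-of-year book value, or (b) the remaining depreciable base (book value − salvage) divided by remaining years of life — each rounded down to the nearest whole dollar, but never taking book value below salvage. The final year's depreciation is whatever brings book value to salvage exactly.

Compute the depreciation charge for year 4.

$22,844

Depreciable base = $211,280 − $20,600 = $190,680.
Year 1: DB = ⌊$211,280 × 150%/6⌋ = $52,820; SL = ⌊$190,680/6⌋ = $31,780 → take DB $52,820. Book value $158,460.
Year 2: DB = ⌊$158,460 × 150%/6⌋ = $39,615; SL = ⌊$137,860/5⌋ = $27,572 → take DB $39,615. Book value $118,845.
Year 3: DB = ⌊$118,845 × 150%/6⌋ = $29,711; SL = ⌊$98,245/4⌋ = $24,561 → take DB $29,711. Book value $89,134.
Year 4: DB = ⌊$89,134 × 150%/6⌋ = $22,283; SL = ⌊$68,534/3⌋ = $22,844 → take SL $22,844. Book value $66,290.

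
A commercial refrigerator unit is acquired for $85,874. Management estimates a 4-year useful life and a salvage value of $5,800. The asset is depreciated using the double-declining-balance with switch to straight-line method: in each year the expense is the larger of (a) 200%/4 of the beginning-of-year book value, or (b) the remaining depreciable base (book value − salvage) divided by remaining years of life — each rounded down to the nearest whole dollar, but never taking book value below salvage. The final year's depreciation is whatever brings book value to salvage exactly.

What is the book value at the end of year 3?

Depreciable base = $85,874 − $5,800 = $80,074.
Year 1: DB = ⌊$85,874 × 200%/4⌋ = $42,937; SL = ⌊$80,074/4⌋ = $20,018 → take DB $42,937. Book value $42,937.
Year 2: DB = ⌊$42,937 × 200%/4⌋ = $21,468; SL = ⌊$37,137/3⌋ = $12,379 → take DB $21,468. Book value $21,469.
Year 3: DB = ⌊$21,469 × 200%/4⌋ = $10,734; SL = ⌊$15,669/2⌋ = $7,834 → take DB $10,734. Book value $10,735.

$10,735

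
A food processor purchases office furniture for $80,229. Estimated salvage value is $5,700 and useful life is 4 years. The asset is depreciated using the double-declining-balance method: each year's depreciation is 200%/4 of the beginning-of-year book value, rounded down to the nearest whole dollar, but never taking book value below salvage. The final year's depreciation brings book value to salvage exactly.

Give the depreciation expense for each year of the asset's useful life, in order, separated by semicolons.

Depreciable base = $80,229 − $5,700 = $74,529.
Year 1: ⌊$80,229 × 200%/4⌋ = $40,114. Book value $40,115.
Year 2: ⌊$40,115 × 200%/4⌋ = $20,057. Book value $20,058.
Year 3: ⌊$20,058 × 200%/4⌋ = $10,029. Book value $10,029.
Year 4 (final): $10,029 − $5,700 = $4,329. Book value $5,700.

$40,114; $20,057; $10,029; $4,329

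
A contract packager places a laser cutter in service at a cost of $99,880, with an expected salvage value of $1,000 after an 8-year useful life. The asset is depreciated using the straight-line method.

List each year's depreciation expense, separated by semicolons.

Depreciable base = $99,880 − $1,000 = $98,880.
Annual expense = $98,880 / 8 = $12,360.
End of year 1: book value $87,520.
End of year 2: book value $75,160.
End of year 3: book value $62,800.
End of year 4: book value $50,440.
End of year 5: book value $38,080.
End of year 6: book value $25,720.
End of year 7: book value $13,360.
End of year 8: book value $1,000.

$12,360; $12,360; $12,360; $12,360; $12,360; $12,360; $12,360; $12,360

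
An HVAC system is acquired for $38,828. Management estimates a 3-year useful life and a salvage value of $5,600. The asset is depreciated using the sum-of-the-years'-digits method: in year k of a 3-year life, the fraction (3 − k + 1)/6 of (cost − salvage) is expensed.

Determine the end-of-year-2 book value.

$11,138

Depreciable base = $38,828 − $5,600 = $33,228.
Sum of the years' digits = 3+2+1 = 6.
Year 1: $33,228 × 3/6 = $16,614. Book value $22,214.
Year 2: $33,228 × 2/6 = $11,076. Book value $11,138.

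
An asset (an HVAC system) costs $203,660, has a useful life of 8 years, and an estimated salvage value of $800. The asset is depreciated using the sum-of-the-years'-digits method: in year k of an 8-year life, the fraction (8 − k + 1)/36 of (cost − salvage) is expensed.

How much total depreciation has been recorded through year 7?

Depreciable base = $203,660 − $800 = $202,860.
Sum of the years' digits = 8+7+6+5+4+3+2+1 = 36.
Year 1: $202,860 × 8/36 = $45,080. Book value $158,580.
Year 2: $202,860 × 7/36 = $39,445. Book value $119,135.
Year 3: $202,860 × 6/36 = $33,810. Book value $85,325.
Year 4: $202,860 × 5/36 = $28,175. Book value $57,150.
Year 5: $202,860 × 4/36 = $22,540. Book value $34,610.
Year 6: $202,860 × 3/36 = $16,905. Book value $17,705.
Year 7: $202,860 × 2/36 = $11,270. Book value $6,435.
Accumulated through year 7 = $203,660 − $6,435 = $197,225.

$197,225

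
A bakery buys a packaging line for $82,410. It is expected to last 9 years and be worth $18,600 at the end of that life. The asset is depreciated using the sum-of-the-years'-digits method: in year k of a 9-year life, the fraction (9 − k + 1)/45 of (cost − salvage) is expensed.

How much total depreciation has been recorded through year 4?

Depreciable base = $82,410 − $18,600 = $63,810.
Sum of the years' digits = 9+8+7+6+5+4+3+2+1 = 45.
Year 1: $63,810 × 9/45 = $12,762. Book value $69,648.
Year 2: $63,810 × 8/45 = $11,344. Book value $58,304.
Year 3: $63,810 × 7/45 = $9,926. Book value $48,378.
Year 4: $63,810 × 6/45 = $8,508. Book value $39,870.
Accumulated through year 4 = $82,410 − $39,870 = $42,540.

$42,540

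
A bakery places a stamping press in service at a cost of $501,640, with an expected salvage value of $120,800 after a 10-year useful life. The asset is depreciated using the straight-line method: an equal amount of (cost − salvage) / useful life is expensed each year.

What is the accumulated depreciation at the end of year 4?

Depreciable base = $501,640 − $120,800 = $380,840.
Annual expense = $380,840 / 10 = $38,084.
End of year 1: book value $463,556.
End of year 2: book value $425,472.
End of year 3: book value $387,388.
End of year 4: book value $349,304.
Accumulated through year 4 = $501,640 − $349,304 = $152,336.

$152,336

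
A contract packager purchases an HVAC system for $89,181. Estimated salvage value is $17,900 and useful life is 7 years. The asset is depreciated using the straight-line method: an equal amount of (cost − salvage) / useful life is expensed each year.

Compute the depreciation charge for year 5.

Depreciable base = $89,181 − $17,900 = $71,281.
Annual expense = $71,281 / 7 = $10,183.

$10,183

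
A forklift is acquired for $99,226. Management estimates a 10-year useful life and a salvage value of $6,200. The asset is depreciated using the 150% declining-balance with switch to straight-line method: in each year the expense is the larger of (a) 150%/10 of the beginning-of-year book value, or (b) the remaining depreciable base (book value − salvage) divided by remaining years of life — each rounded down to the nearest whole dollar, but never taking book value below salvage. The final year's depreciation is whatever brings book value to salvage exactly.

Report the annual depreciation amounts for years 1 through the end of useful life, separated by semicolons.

$14,883; $12,651; $10,753; $9,140; $7,769; $7,566; $7,566; $7,566; $7,566; $7,566

Depreciable base = $99,226 − $6,200 = $93,026.
Year 1: DB = ⌊$99,226 × 150%/10⌋ = $14,883; SL = ⌊$93,026/10⌋ = $9,302 → take DB $14,883. Book value $84,343.
Year 2: DB = ⌊$84,343 × 150%/10⌋ = $12,651; SL = ⌊$78,143/9⌋ = $8,682 → take DB $12,651. Book value $71,692.
Year 3: DB = ⌊$71,692 × 150%/10⌋ = $10,753; SL = ⌊$65,492/8⌋ = $8,186 → take DB $10,753. Book value $60,939.
Year 4: DB = ⌊$60,939 × 150%/10⌋ = $9,140; SL = ⌊$54,739/7⌋ = $7,819 → take DB $9,140. Book value $51,799.
Year 5: DB = ⌊$51,799 × 150%/10⌋ = $7,769; SL = ⌊$45,599/6⌋ = $7,599 → take DB $7,769. Book value $44,030.
Year 6: DB = ⌊$44,030 × 150%/10⌋ = $6,604; SL = ⌊$37,830/5⌋ = $7,566 → take SL $7,566. Book value $36,464.
Year 7: DB = ⌊$36,464 × 150%/10⌋ = $5,469; SL = ⌊$30,264/4⌋ = $7,566 → take SL $7,566. Book value $28,898.
Year 8: DB = ⌊$28,898 × 150%/10⌋ = $4,334; SL = ⌊$22,698/3⌋ = $7,566 → take SL $7,566. Book value $21,332.
Year 9: DB = ⌊$21,332 × 150%/10⌋ = $3,199; SL = ⌊$15,132/2⌋ = $7,566 → take SL $7,566. Book value $13,766.
Year 10 (final): $13,766 − $6,200 = $7,566. Book value $6,200.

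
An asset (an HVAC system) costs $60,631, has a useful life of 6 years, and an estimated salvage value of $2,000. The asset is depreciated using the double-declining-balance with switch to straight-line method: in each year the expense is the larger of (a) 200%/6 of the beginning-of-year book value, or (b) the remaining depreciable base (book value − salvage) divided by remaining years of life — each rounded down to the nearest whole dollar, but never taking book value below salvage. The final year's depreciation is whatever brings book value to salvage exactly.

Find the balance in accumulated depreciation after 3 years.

Depreciable base = $60,631 − $2,000 = $58,631.
Year 1: DB = ⌊$60,631 × 200%/6⌋ = $20,210; SL = ⌊$58,631/6⌋ = $9,771 → take DB $20,210. Book value $40,421.
Year 2: DB = ⌊$40,421 × 200%/6⌋ = $13,473; SL = ⌊$38,421/5⌋ = $7,684 → take DB $13,473. Book value $26,948.
Year 3: DB = ⌊$26,948 × 200%/6⌋ = $8,982; SL = ⌊$24,948/4⌋ = $6,237 → take DB $8,982. Book value $17,966.
Accumulated through year 3 = $60,631 − $17,966 = $42,665.

$42,665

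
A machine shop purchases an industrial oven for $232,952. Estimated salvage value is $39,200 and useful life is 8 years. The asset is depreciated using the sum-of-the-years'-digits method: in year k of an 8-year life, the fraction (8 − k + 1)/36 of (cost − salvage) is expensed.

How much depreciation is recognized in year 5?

$21,528

Depreciable base = $232,952 − $39,200 = $193,752.
Sum of the years' digits = 8+7+6+5+4+3+2+1 = 36.
Year 1: $193,752 × 8/36 = $43,056. Book value $189,896.
Year 2: $193,752 × 7/36 = $37,674. Book value $152,222.
Year 3: $193,752 × 6/36 = $32,292. Book value $119,930.
Year 4: $193,752 × 5/36 = $26,910. Book value $93,020.
Year 5: $193,752 × 4/36 = $21,528. Book value $71,492.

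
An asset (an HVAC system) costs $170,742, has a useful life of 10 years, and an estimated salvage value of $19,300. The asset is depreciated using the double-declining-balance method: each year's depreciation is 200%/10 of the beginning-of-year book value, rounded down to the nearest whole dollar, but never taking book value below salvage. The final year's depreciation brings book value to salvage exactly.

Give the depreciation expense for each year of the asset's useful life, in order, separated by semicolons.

$34,148; $27,318; $21,855; $17,484; $13,987; $11,190; $8,952; $7,161; $5,729; $3,618

Depreciable base = $170,742 − $19,300 = $151,442.
Year 1: ⌊$170,742 × 200%/10⌋ = $34,148. Book value $136,594.
Year 2: ⌊$136,594 × 200%/10⌋ = $27,318. Book value $109,276.
Year 3: ⌊$109,276 × 200%/10⌋ = $21,855. Book value $87,421.
Year 4: ⌊$87,421 × 200%/10⌋ = $17,484. Book value $69,937.
Year 5: ⌊$69,937 × 200%/10⌋ = $13,987. Book value $55,950.
Year 6: ⌊$55,950 × 200%/10⌋ = $11,190. Book value $44,760.
Year 7: ⌊$44,760 × 200%/10⌋ = $8,952. Book value $35,808.
Year 8: ⌊$35,808 × 200%/10⌋ = $7,161. Book value $28,647.
Year 9: ⌊$28,647 × 200%/10⌋ = $5,729. Book value $22,918.
Year 10 (final): $22,918 − $19,300 = $3,618. Book value $19,300.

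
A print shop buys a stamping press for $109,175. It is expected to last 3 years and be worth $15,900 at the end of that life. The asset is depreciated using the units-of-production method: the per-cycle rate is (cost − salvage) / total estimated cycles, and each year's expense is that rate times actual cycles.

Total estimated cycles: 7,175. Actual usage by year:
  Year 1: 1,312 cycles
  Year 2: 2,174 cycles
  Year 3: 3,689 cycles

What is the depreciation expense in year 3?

$47,957

Depreciable base = $109,175 − $15,900 = $93,275.
Rate = $93,275 / 7,175 cycles = $13 per cycle.
Year 1: 1,312 × $13 = $17,056. Book value $92,119.
Year 2: 2,174 × $13 = $28,262. Book value $63,857.
Year 3: 3,689 × $13 = $47,957. Book value $15,900.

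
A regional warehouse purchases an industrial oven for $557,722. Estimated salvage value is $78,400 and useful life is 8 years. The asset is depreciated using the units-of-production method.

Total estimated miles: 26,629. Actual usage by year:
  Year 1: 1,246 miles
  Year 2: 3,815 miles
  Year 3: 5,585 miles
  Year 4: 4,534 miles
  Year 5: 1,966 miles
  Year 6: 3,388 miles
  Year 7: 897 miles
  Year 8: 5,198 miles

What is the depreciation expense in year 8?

$93,564

Depreciable base = $557,722 − $78,400 = $479,322.
Rate = $479,322 / 26,629 miles = $18 per mile.
Year 1: 1,246 × $18 = $22,428. Book value $535,294.
Year 2: 3,815 × $18 = $68,670. Book value $466,624.
Year 3: 5,585 × $18 = $100,530. Book value $366,094.
Year 4: 4,534 × $18 = $81,612. Book value $284,482.
Year 5: 1,966 × $18 = $35,388. Book value $249,094.
Year 6: 3,388 × $18 = $60,984. Book value $188,110.
Year 7: 897 × $18 = $16,146. Book value $171,964.
Year 8: 5,198 × $18 = $93,564. Book value $78,400.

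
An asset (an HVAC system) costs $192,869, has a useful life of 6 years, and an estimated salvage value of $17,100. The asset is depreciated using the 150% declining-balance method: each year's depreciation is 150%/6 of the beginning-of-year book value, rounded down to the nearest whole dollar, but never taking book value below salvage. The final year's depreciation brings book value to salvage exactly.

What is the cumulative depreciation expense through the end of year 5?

$147,099

Depreciable base = $192,869 − $17,100 = $175,769.
Year 1: ⌊$192,869 × 150%/6⌋ = $48,217. Book value $144,652.
Year 2: ⌊$144,652 × 150%/6⌋ = $36,163. Book value $108,489.
Year 3: ⌊$108,489 × 150%/6⌋ = $27,122. Book value $81,367.
Year 4: ⌊$81,367 × 150%/6⌋ = $20,341. Book value $61,026.
Year 5: ⌊$61,026 × 150%/6⌋ = $15,256. Book value $45,770.
Accumulated through year 5 = $192,869 − $45,770 = $147,099.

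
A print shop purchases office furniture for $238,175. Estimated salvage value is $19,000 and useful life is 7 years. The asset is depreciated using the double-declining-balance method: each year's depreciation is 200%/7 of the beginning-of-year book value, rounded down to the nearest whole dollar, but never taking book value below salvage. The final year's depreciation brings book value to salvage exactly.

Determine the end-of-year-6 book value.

Depreciable base = $238,175 − $19,000 = $219,175.
Year 1: ⌊$238,175 × 200%/7⌋ = $68,050. Book value $170,125.
Year 2: ⌊$170,125 × 200%/7⌋ = $48,607. Book value $121,518.
Year 3: ⌊$121,518 × 200%/7⌋ = $34,719. Book value $86,799.
Year 4: ⌊$86,799 × 200%/7⌋ = $24,799. Book value $62,000.
Year 5: ⌊$62,000 × 200%/7⌋ = $17,714. Book value $44,286.
Year 6: ⌊$44,286 × 200%/7⌋ = $12,653. Book value $31,633.

$31,633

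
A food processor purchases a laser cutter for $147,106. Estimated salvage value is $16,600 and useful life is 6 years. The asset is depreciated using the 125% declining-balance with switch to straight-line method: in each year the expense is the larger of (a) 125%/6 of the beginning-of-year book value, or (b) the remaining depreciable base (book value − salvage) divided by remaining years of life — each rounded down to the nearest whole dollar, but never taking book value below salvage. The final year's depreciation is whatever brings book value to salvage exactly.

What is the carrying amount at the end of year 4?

Depreciable base = $147,106 − $16,600 = $130,506.
Year 1: DB = ⌊$147,106 × 125%/6⌋ = $30,647; SL = ⌊$130,506/6⌋ = $21,751 → take DB $30,647. Book value $116,459.
Year 2: DB = ⌊$116,459 × 125%/6⌋ = $24,262; SL = ⌊$99,859/5⌋ = $19,971 → take DB $24,262. Book value $92,197.
Year 3: DB = ⌊$92,197 × 125%/6⌋ = $19,207; SL = ⌊$75,597/4⌋ = $18,899 → take DB $19,207. Book value $72,990.
Year 4: DB = ⌊$72,990 × 125%/6⌋ = $15,206; SL = ⌊$56,390/3⌋ = $18,796 → take SL $18,796. Book value $54,194.

$54,194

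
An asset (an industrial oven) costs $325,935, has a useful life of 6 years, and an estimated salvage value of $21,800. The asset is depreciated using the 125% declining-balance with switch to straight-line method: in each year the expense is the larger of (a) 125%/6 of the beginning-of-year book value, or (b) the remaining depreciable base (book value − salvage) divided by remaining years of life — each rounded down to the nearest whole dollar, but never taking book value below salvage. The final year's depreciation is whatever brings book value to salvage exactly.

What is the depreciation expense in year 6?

$45,619

Depreciable base = $325,935 − $21,800 = $304,135.
Year 1: DB = ⌊$325,935 × 125%/6⌋ = $67,903; SL = ⌊$304,135/6⌋ = $50,689 → take DB $67,903. Book value $258,032.
Year 2: DB = ⌊$258,032 × 125%/6⌋ = $53,756; SL = ⌊$236,232/5⌋ = $47,246 → take DB $53,756. Book value $204,276.
Year 3: DB = ⌊$204,276 × 125%/6⌋ = $42,557; SL = ⌊$182,476/4⌋ = $45,619 → take SL $45,619. Book value $158,657.
Year 4: DB = ⌊$158,657 × 125%/6⌋ = $33,053; SL = ⌊$136,857/3⌋ = $45,619 → take SL $45,619. Book value $113,038.
Year 5: DB = ⌊$113,038 × 125%/6⌋ = $23,549; SL = ⌊$91,238/2⌋ = $45,619 → take SL $45,619. Book value $67,419.
Year 6 (final): $67,419 − $21,800 = $45,619. Book value $21,800.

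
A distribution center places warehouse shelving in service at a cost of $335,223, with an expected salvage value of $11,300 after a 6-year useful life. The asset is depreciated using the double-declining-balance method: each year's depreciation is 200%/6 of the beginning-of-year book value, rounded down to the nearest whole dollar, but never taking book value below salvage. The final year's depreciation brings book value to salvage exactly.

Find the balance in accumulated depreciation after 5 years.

$291,077

Depreciable base = $335,223 − $11,300 = $323,923.
Year 1: ⌊$335,223 × 200%/6⌋ = $111,741. Book value $223,482.
Year 2: ⌊$223,482 × 200%/6⌋ = $74,494. Book value $148,988.
Year 3: ⌊$148,988 × 200%/6⌋ = $49,662. Book value $99,326.
Year 4: ⌊$99,326 × 200%/6⌋ = $33,108. Book value $66,218.
Year 5: ⌊$66,218 × 200%/6⌋ = $22,072. Book value $44,146.
Accumulated through year 5 = $335,223 − $44,146 = $291,077.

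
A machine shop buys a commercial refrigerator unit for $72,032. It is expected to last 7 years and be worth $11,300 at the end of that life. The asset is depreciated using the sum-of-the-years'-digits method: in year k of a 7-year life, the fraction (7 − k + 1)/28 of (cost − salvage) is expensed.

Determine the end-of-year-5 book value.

Depreciable base = $72,032 − $11,300 = $60,732.
Sum of the years' digits = 7+6+5+4+3+2+1 = 28.
Year 1: $60,732 × 7/28 = $15,183. Book value $56,849.
Year 2: $60,732 × 6/28 = $13,014. Book value $43,835.
Year 3: $60,732 × 5/28 = $10,845. Book value $32,990.
Year 4: $60,732 × 4/28 = $8,676. Book value $24,314.
Year 5: $60,732 × 3/28 = $6,507. Book value $17,807.

$17,807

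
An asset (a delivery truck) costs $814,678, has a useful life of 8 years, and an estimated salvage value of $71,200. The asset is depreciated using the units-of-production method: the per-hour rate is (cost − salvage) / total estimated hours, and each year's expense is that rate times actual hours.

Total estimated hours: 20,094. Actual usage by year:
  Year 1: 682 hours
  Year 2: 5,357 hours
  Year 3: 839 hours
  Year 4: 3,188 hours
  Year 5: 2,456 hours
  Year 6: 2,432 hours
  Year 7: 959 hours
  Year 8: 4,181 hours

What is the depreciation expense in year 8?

Depreciable base = $814,678 − $71,200 = $743,478.
Rate = $743,478 / 20,094 hours = $37 per hour.
Year 1: 682 × $37 = $25,234. Book value $789,444.
Year 2: 5,357 × $37 = $198,209. Book value $591,235.
Year 3: 839 × $37 = $31,043. Book value $560,192.
Year 4: 3,188 × $37 = $117,956. Book value $442,236.
Year 5: 2,456 × $37 = $90,872. Book value $351,364.
Year 6: 2,432 × $37 = $89,984. Book value $261,380.
Year 7: 959 × $37 = $35,483. Book value $225,897.
Year 8: 4,181 × $37 = $154,697. Book value $71,200.

$154,697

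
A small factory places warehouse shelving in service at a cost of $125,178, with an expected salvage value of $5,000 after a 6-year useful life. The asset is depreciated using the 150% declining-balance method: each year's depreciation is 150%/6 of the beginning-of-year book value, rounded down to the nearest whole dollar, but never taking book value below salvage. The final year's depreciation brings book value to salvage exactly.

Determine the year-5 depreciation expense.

Depreciable base = $125,178 − $5,000 = $120,178.
Year 1: ⌊$125,178 × 150%/6⌋ = $31,294. Book value $93,884.
Year 2: ⌊$93,884 × 150%/6⌋ = $23,471. Book value $70,413.
Year 3: ⌊$70,413 × 150%/6⌋ = $17,603. Book value $52,810.
Year 4: ⌊$52,810 × 150%/6⌋ = $13,202. Book value $39,608.
Year 5: ⌊$39,608 × 150%/6⌋ = $9,902. Book value $29,706.

$9,902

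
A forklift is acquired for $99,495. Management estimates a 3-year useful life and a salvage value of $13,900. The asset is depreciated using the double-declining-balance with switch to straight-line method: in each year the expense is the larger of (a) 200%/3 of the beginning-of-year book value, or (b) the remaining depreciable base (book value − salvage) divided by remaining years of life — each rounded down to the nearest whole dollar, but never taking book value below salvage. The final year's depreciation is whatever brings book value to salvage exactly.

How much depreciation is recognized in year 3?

$0

Depreciable base = $99,495 − $13,900 = $85,595.
Year 1: DB = ⌊$99,495 × 200%/3⌋ = $66,330; SL = ⌊$85,595/3⌋ = $28,531 → take DB $66,330. Book value $33,165.
Year 2: DB = ⌊$33,165 × 200%/3⌋ = $22,110; SL = ⌊$19,265/2⌋ = $9,632 → take DB $22,110, capped at $19,265. Book value $13,900.
Year 3 (final): $13,900 − $13,900 = $0. Book value $13,900.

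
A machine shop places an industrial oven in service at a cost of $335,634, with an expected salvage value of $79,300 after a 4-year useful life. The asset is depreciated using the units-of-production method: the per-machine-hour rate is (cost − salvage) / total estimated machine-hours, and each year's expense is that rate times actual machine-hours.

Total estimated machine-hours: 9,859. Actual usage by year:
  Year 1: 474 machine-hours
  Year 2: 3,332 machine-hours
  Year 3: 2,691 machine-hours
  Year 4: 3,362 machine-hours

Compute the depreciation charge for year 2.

$86,632

Depreciable base = $335,634 − $79,300 = $256,334.
Rate = $256,334 / 9,859 machine-hours = $26 per machine-hour.
Year 1: 474 × $26 = $12,324. Book value $323,310.
Year 2: 3,332 × $26 = $86,632. Book value $236,678.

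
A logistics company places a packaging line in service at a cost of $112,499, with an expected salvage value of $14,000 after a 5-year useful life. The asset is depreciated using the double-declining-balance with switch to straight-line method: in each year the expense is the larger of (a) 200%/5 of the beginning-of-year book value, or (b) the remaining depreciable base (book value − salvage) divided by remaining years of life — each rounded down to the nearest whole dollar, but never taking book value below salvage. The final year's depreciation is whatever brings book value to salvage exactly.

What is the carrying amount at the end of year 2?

$40,500

Depreciable base = $112,499 − $14,000 = $98,499.
Year 1: DB = ⌊$112,499 × 200%/5⌋ = $44,999; SL = ⌊$98,499/5⌋ = $19,699 → take DB $44,999. Book value $67,500.
Year 2: DB = ⌊$67,500 × 200%/5⌋ = $27,000; SL = ⌊$53,500/4⌋ = $13,375 → take DB $27,000. Book value $40,500.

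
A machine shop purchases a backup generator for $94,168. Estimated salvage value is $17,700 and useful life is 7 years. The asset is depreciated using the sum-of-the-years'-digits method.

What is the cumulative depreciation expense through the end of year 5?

Depreciable base = $94,168 − $17,700 = $76,468.
Sum of the years' digits = 7+6+5+4+3+2+1 = 28.
Year 1: $76,468 × 7/28 = $19,117. Book value $75,051.
Year 2: $76,468 × 6/28 = $16,386. Book value $58,665.
Year 3: $76,468 × 5/28 = $13,655. Book value $45,010.
Year 4: $76,468 × 4/28 = $10,924. Book value $34,086.
Year 5: $76,468 × 3/28 = $8,193. Book value $25,893.
Accumulated through year 5 = $94,168 − $25,893 = $68,275.

$68,275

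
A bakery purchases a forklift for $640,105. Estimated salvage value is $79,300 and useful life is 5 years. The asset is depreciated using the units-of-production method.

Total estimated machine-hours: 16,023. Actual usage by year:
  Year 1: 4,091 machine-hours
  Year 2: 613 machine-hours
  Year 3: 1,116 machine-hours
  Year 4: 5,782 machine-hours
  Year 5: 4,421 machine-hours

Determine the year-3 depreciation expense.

$39,060

Depreciable base = $640,105 − $79,300 = $560,805.
Rate = $560,805 / 16,023 machine-hours = $35 per machine-hour.
Year 1: 4,091 × $35 = $143,185. Book value $496,920.
Year 2: 613 × $35 = $21,455. Book value $475,465.
Year 3: 1,116 × $35 = $39,060. Book value $436,405.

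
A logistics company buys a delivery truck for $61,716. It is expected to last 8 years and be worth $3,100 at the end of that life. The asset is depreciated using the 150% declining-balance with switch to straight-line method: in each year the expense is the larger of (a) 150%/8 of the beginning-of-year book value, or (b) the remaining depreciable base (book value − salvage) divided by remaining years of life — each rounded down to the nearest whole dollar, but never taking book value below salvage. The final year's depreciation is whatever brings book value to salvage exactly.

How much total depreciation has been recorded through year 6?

Depreciable base = $61,716 − $3,100 = $58,616.
Year 1: DB = ⌊$61,716 × 150%/8⌋ = $11,571; SL = ⌊$58,616/8⌋ = $7,327 → take DB $11,571. Book value $50,145.
Year 2: DB = ⌊$50,145 × 150%/8⌋ = $9,402; SL = ⌊$47,045/7⌋ = $6,720 → take DB $9,402. Book value $40,743.
Year 3: DB = ⌊$40,743 × 150%/8⌋ = $7,639; SL = ⌊$37,643/6⌋ = $6,273 → take DB $7,639. Book value $33,104.
Year 4: DB = ⌊$33,104 × 150%/8⌋ = $6,207; SL = ⌊$30,004/5⌋ = $6,000 → take DB $6,207. Book value $26,897.
Year 5: DB = ⌊$26,897 × 150%/8⌋ = $5,043; SL = ⌊$23,797/4⌋ = $5,949 → take SL $5,949. Book value $20,948.
Year 6: DB = ⌊$20,948 × 150%/8⌋ = $3,927; SL = ⌊$17,848/3⌋ = $5,949 → take SL $5,949. Book value $14,999.
Accumulated through year 6 = $61,716 − $14,999 = $46,717.

$46,717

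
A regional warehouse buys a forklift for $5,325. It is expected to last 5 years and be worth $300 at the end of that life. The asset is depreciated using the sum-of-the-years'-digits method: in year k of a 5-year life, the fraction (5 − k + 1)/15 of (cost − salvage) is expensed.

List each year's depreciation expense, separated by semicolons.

$1,675; $1,340; $1,005; $670; $335

Depreciable base = $5,325 − $300 = $5,025.
Sum of the years' digits = 5+4+3+2+1 = 15.
Year 1: $5,025 × 5/15 = $1,675. Book value $3,650.
Year 2: $5,025 × 4/15 = $1,340. Book value $2,310.
Year 3: $5,025 × 3/15 = $1,005. Book value $1,305.
Year 4: $5,025 × 2/15 = $670. Book value $635.
Year 5: $5,025 × 1/15 = $335. Book value $300.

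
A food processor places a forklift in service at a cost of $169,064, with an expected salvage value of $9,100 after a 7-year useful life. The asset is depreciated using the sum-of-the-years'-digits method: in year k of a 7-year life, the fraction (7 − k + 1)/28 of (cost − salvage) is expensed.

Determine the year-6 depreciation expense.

Depreciable base = $169,064 − $9,100 = $159,964.
Sum of the years' digits = 7+6+5+4+3+2+1 = 28.
Year 1: $159,964 × 7/28 = $39,991. Book value $129,073.
Year 2: $159,964 × 6/28 = $34,278. Book value $94,795.
Year 3: $159,964 × 5/28 = $28,565. Book value $66,230.
Year 4: $159,964 × 4/28 = $22,852. Book value $43,378.
Year 5: $159,964 × 3/28 = $17,139. Book value $26,239.
Year 6: $159,964 × 2/28 = $11,426. Book value $14,813.

$11,426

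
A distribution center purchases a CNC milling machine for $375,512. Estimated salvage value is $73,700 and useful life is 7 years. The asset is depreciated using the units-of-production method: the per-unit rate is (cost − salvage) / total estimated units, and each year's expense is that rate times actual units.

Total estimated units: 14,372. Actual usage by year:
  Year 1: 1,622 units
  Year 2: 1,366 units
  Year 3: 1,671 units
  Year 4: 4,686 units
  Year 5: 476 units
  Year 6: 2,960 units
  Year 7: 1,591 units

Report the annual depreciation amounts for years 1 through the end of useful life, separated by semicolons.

$34,062; $28,686; $35,091; $98,406; $9,996; $62,160; $33,411

Depreciable base = $375,512 − $73,700 = $301,812.
Rate = $301,812 / 14,372 units = $21 per unit.
Year 1: 1,622 × $21 = $34,062. Book value $341,450.
Year 2: 1,366 × $21 = $28,686. Book value $312,764.
Year 3: 1,671 × $21 = $35,091. Book value $277,673.
Year 4: 4,686 × $21 = $98,406. Book value $179,267.
Year 5: 476 × $21 = $9,996. Book value $169,271.
Year 6: 2,960 × $21 = $62,160. Book value $107,111.
Year 7: 1,591 × $21 = $33,411. Book value $73,700.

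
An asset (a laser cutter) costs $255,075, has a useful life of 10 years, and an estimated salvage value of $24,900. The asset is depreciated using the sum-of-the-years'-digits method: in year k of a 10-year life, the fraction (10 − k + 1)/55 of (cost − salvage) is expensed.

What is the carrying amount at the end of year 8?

$37,455

Depreciable base = $255,075 − $24,900 = $230,175.
Sum of the years' digits = 10+9+8+7+6+5+4+3+2+1 = 55.
Year 1: $230,175 × 10/55 = $41,850. Book value $213,225.
Year 2: $230,175 × 9/55 = $37,665. Book value $175,560.
Year 3: $230,175 × 8/55 = $33,480. Book value $142,080.
Year 4: $230,175 × 7/55 = $29,295. Book value $112,785.
Year 5: $230,175 × 6/55 = $25,110. Book value $87,675.
Year 6: $230,175 × 5/55 = $20,925. Book value $66,750.
Year 7: $230,175 × 4/55 = $16,740. Book value $50,010.
Year 8: $230,175 × 3/55 = $12,555. Book value $37,455.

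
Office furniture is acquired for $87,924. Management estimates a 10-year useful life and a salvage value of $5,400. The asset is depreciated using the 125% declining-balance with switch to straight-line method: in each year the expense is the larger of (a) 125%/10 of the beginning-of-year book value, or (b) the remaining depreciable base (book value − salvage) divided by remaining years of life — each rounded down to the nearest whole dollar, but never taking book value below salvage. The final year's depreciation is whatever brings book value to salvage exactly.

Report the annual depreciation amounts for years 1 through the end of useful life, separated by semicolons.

$10,990; $9,616; $8,414; $7,643; $7,643; $7,643; $7,643; $7,644; $7,644; $7,644

Depreciable base = $87,924 − $5,400 = $82,524.
Year 1: DB = ⌊$87,924 × 125%/10⌋ = $10,990; SL = ⌊$82,524/10⌋ = $8,252 → take DB $10,990. Book value $76,934.
Year 2: DB = ⌊$76,934 × 125%/10⌋ = $9,616; SL = ⌊$71,534/9⌋ = $7,948 → take DB $9,616. Book value $67,318.
Year 3: DB = ⌊$67,318 × 125%/10⌋ = $8,414; SL = ⌊$61,918/8⌋ = $7,739 → take DB $8,414. Book value $58,904.
Year 4: DB = ⌊$58,904 × 125%/10⌋ = $7,363; SL = ⌊$53,504/7⌋ = $7,643 → take SL $7,643. Book value $51,261.
Year 5: DB = ⌊$51,261 × 125%/10⌋ = $6,407; SL = ⌊$45,861/6⌋ = $7,643 → take SL $7,643. Book value $43,618.
Year 6: DB = ⌊$43,618 × 125%/10⌋ = $5,452; SL = ⌊$38,218/5⌋ = $7,643 → take SL $7,643. Book value $35,975.
Year 7: DB = ⌊$35,975 × 125%/10⌋ = $4,496; SL = ⌊$30,575/4⌋ = $7,643 → take SL $7,643. Book value $28,332.
Year 8: DB = ⌊$28,332 × 125%/10⌋ = $3,541; SL = ⌊$22,932/3⌋ = $7,644 → take SL $7,644. Book value $20,688.
Year 9: DB = ⌊$20,688 × 125%/10⌋ = $2,586; SL = ⌊$15,288/2⌋ = $7,644 → take SL $7,644. Book value $13,044.
Year 10 (final): $13,044 − $5,400 = $7,644. Book value $5,400.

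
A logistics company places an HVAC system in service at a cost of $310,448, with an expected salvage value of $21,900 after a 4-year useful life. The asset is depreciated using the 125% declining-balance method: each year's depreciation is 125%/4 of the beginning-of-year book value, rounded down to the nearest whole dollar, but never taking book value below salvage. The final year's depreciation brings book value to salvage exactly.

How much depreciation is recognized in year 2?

Depreciable base = $310,448 − $21,900 = $288,548.
Year 1: ⌊$310,448 × 125%/4⌋ = $97,015. Book value $213,433.
Year 2: ⌊$213,433 × 125%/4⌋ = $66,697. Book value $146,736.

$66,697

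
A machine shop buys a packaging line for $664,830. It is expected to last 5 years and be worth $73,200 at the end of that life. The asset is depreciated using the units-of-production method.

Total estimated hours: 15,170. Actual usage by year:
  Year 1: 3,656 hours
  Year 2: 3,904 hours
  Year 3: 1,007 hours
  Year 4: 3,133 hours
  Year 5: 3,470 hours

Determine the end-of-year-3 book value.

$330,717

Depreciable base = $664,830 − $73,200 = $591,630.
Rate = $591,630 / 15,170 hours = $39 per hour.
Year 1: 3,656 × $39 = $142,584. Book value $522,246.
Year 2: 3,904 × $39 = $152,256. Book value $369,990.
Year 3: 1,007 × $39 = $39,273. Book value $330,717.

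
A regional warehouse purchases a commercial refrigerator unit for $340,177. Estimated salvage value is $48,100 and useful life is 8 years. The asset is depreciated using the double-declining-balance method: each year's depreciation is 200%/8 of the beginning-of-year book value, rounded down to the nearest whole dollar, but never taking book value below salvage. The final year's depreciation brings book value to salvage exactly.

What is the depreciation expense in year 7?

Depreciable base = $340,177 − $48,100 = $292,077.
Year 1: ⌊$340,177 × 200%/8⌋ = $85,044. Book value $255,133.
Year 2: ⌊$255,133 × 200%/8⌋ = $63,783. Book value $191,350.
Year 3: ⌊$191,350 × 200%/8⌋ = $47,837. Book value $143,513.
Year 4: ⌊$143,513 × 200%/8⌋ = $35,878. Book value $107,635.
Year 5: ⌊$107,635 × 200%/8⌋ = $26,908. Book value $80,727.
Year 6: ⌊$80,727 × 200%/8⌋ = $20,181. Book value $60,546.
Year 7: ⌊$60,546 × 200%/8⌋ = $15,136, capped at $12,446. Book value $48,100.

$12,446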